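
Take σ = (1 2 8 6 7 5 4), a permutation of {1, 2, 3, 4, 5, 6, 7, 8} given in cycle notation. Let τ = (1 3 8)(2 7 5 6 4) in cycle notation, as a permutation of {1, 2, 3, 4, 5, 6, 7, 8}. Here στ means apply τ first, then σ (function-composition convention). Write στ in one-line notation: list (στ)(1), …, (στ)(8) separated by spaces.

Chase each element through τ then σ: 1 → 3 → 3; 2 → 7 → 5; 3 → 8 → 6; 4 → 2 → 8; 5 → 6 → 7; 6 → 4 → 1; 7 → 5 → 4; 8 → 1 → 2.
Collecting the images, στ = [3 5 6 8 7 1 4 2].

3 5 6 8 7 1 4 2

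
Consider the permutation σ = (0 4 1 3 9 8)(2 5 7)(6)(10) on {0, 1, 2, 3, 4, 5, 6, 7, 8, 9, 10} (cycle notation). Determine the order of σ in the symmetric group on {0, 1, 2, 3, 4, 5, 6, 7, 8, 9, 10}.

The disjoint cycles have lengths 6, 3, 1, 1.
Since disjoint cycles commute, ord(σ) = lcm(6, 3) = 6.

6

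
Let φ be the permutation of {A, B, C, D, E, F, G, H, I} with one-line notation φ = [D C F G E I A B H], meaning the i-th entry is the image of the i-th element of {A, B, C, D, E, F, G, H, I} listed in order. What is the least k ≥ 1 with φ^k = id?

Decomposing into disjoint cycles gives cycle lengths 5, 3, 1.
Since disjoint cycles commute, ord(φ) = lcm(5, 3) = 15.

15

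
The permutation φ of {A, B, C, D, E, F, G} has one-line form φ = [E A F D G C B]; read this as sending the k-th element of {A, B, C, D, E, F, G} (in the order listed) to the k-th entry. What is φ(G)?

G is element number 7 of the domain, and entry number 7 of the one-line form is B, so φ(G) = B.

B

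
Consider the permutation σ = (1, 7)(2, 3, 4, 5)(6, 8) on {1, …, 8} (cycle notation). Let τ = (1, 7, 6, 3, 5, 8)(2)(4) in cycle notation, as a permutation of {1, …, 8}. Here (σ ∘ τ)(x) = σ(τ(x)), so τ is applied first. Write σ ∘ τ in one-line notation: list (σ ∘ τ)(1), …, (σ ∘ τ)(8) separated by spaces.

1 3 2 5 6 4 8 7

(σ ∘ τ)(x) = σ(τ(x)). Computing each image: σ(τ(1)) = σ(7) = 1, σ(τ(2)) = σ(2) = 3, σ(τ(3)) = σ(5) = 2, σ(τ(4)) = σ(4) = 5, σ(τ(5)) = σ(8) = 6, σ(τ(6)) = σ(3) = 4, σ(τ(7)) = σ(6) = 8, σ(τ(8)) = σ(1) = 7.
Hence σ ∘ τ = [1 3 2 5 6 4 8 7].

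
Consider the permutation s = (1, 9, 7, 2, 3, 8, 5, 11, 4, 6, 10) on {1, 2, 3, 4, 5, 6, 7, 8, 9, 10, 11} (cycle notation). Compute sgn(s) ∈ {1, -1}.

The cycle lengths are 11.
A cycle of length ℓ contributes ℓ−1 transpositions, so s is a product of 10 transpositions — even.

1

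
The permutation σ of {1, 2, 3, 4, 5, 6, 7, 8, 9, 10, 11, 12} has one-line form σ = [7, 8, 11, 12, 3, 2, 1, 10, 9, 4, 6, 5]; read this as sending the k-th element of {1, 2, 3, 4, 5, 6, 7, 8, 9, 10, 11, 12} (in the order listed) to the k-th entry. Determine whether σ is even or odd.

odd

In disjoint-cycle form the cycle lengths are 9, 2, 1.
A cycle is odd iff its length is even; σ has 1 even-length cycle, so sgn(σ) = (−1)^1 and σ is odd.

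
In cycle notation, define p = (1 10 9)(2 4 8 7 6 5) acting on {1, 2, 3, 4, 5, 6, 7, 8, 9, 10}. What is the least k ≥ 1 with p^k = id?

The disjoint cycles have lengths 6, 3, 1.
The order is lcm(6, 3) = 6.

6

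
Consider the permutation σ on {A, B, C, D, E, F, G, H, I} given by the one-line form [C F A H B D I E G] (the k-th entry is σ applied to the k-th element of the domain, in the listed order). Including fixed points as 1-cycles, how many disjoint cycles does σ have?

3

The cycle decomposition is (A, C)(B, F, D, H, E)(G, I), which has 3 cycles (counting 1-cycles).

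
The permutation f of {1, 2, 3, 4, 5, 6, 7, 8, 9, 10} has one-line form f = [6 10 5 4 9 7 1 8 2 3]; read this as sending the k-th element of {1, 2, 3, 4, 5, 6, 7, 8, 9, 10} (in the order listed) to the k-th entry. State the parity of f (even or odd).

In disjoint-cycle form the cycle lengths are 5, 3, 1, 1.
A cycle of length ℓ contributes ℓ−1 transpositions, so f is a product of 4 + 2 = 6 transpositions — even.

even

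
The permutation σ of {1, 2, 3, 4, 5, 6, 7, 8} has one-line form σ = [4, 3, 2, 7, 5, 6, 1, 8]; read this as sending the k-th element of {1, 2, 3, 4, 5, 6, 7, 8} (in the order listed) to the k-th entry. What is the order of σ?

6

Writing σ as disjoint cycles, the cycle lengths are 3, 2, 1, 1, 1.
The order is lcm(3, 2) = 6.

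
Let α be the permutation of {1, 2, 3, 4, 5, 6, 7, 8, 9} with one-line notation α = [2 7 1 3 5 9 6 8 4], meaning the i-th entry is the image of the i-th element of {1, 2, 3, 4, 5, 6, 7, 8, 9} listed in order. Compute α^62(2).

1

Tracing 2 → 7 → … returns to 2 after 7 steps, so 2 lies in a 7-cycle (1, 2, 7, 6, 9, 4, 3).
On a 7-cycle, α^7 is the identity, so α^62 = α^6 there (62 ≡ 6 mod 7).
Advancing 6 steps from 2: 2 → 7 → 6 → 9 → 4 → 3 → 1.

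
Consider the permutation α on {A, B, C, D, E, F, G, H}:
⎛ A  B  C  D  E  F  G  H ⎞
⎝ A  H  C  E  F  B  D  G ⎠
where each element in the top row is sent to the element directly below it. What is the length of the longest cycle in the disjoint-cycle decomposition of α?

6

Decomposing into disjoint cycles gives (B H G D E F); the longest has length 6.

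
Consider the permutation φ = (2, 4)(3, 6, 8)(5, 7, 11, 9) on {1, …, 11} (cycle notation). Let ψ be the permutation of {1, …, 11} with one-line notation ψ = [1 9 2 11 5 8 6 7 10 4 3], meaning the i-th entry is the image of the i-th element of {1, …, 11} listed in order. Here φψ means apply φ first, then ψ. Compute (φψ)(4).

φ(4) = 2, then ψ(2) = 9; composing gives (φψ)(4) = 9.

9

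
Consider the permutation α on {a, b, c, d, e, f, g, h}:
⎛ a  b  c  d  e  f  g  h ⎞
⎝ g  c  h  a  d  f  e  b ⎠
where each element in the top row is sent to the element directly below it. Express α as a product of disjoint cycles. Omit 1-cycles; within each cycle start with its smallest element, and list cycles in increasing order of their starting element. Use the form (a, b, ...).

Start at a and follow images: a → g → e → d → a, giving the cycle (a, g, e, d).
Repeating from the next unused element and collecting all non-trivial cycles gives (a, g, e, d)(b, c, h).

(a, g, e, d)(b, c, h)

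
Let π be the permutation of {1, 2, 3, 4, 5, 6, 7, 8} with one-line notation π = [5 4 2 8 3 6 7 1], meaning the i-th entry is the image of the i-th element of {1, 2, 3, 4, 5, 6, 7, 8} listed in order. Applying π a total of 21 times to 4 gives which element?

5

Tracing 4 → 8 → … returns to 4 after 6 steps, so 4 lies in a 6-cycle (1 5 3 2 4 8).
Powers repeat with period 6 on this cycle, and 21 mod 6 = 3, so π^21(4) = π^3(4).
Advancing 3 steps from 4: 4 → 8 → 1 → 5.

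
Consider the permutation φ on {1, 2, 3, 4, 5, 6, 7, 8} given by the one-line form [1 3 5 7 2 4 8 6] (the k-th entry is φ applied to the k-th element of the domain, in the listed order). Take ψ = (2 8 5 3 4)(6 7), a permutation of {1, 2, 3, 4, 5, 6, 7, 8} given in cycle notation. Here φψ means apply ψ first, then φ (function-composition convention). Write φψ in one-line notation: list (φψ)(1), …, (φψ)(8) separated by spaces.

1 6 7 3 5 8 4 2

(φψ)(x) = φ(ψ(x)). Computing each image: φ(ψ(1)) = φ(1) = 1, φ(ψ(2)) = φ(8) = 6, φ(ψ(3)) = φ(4) = 7, φ(ψ(4)) = φ(2) = 3, φ(ψ(5)) = φ(3) = 5, φ(ψ(6)) = φ(7) = 8, φ(ψ(7)) = φ(6) = 4, φ(ψ(8)) = φ(5) = 2.
Hence φψ = [1 6 7 3 5 8 4 2].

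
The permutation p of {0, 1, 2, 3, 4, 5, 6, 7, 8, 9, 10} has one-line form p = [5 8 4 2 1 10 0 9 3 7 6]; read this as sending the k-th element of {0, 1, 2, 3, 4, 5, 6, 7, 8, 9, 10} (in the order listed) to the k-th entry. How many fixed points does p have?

No element satisfies p(x) = x, so there are 0 fixed points.

0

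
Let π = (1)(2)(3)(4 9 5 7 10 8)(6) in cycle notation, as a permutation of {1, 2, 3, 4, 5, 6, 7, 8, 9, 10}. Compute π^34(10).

5

10 lies in the 6-cycle (4 9 5 7 10 8).
Since the cycle has length 6, π^34 acts on it the same as π^4 (34 mod 6 = 4).
Advancing 4 steps from 10: 10 → 8 → 4 → 9 → 5.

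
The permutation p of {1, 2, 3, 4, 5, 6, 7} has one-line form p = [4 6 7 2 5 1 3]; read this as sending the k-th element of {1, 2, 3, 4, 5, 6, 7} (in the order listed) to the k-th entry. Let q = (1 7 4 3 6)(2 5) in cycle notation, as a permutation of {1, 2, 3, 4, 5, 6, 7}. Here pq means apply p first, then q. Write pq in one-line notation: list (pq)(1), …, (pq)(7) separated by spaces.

3 1 4 5 2 7 6

(pq)(x) = q(p(x)). Computing each image: q(p(1)) = q(4) = 3, q(p(2)) = q(6) = 1, q(p(3)) = q(7) = 4, q(p(4)) = q(2) = 5, q(p(5)) = q(5) = 2, q(p(6)) = q(1) = 7, q(p(7)) = q(3) = 6.
Hence pq = [3 1 4 5 2 7 6].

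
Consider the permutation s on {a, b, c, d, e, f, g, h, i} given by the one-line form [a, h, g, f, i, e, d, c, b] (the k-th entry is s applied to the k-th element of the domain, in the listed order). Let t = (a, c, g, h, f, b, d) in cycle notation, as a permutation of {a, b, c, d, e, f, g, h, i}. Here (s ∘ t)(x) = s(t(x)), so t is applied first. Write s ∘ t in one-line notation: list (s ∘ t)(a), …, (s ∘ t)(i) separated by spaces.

g f d a i h c e b

Chase each element through t then s: a → c → g; b → d → f; c → g → d; d → a → a; e → e → i; f → b → h; g → h → c; h → f → e; i → i → b.
So s ∘ t in one-line form is g f d a i h c e b.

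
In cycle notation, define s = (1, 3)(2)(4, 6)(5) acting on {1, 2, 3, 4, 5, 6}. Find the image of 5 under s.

5

The 1-cycle (5) fixes 5, so s(5) = 5.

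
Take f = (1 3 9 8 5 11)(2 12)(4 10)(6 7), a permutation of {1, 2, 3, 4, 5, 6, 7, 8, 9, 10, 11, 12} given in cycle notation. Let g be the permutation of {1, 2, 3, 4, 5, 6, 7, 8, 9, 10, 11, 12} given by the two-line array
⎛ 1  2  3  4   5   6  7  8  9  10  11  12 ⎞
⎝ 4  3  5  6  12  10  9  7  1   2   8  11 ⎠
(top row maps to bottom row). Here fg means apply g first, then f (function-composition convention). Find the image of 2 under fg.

g(2) = 3, then f(3) = 9; composing gives (fg)(2) = 9.

9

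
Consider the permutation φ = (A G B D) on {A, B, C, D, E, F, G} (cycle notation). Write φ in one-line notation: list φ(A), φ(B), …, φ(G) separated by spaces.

G D C A E F B

Each element maps to the next entry in its cycle (wrapping to the front): A↦G, B↦D, C↦C, D↦A, E↦E, F↦F, G↦B.
So the one-line form is G D C A E F B.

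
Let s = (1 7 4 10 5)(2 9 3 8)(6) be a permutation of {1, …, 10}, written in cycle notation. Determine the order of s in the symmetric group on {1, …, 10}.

20

The disjoint cycles have lengths 5, 4, 1.
The order of s is the least common multiple of its cycle lengths: lcm(5, 4) = 20.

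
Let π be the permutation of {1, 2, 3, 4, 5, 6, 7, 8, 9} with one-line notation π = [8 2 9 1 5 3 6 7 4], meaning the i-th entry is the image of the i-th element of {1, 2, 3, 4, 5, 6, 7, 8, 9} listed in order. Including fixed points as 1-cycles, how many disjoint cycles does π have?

The cycle decomposition is (1 8 7 6 3 9 4)(2)(5), which has 3 cycles (counting 1-cycles).

3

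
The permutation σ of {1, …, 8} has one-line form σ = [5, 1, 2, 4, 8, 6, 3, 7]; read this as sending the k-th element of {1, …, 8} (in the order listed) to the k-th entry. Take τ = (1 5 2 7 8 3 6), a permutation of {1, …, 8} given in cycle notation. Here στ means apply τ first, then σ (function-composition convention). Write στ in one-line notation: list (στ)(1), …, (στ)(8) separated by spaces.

8 3 6 4 1 5 7 2

(στ)(x) = σ(τ(x)). Computing each image: σ(τ(1)) = σ(5) = 8, σ(τ(2)) = σ(7) = 3, σ(τ(3)) = σ(6) = 6, σ(τ(4)) = σ(4) = 4, σ(τ(5)) = σ(2) = 1, σ(τ(6)) = σ(1) = 5, σ(τ(7)) = σ(8) = 7, σ(τ(8)) = σ(3) = 2.
Hence στ = [8 3 6 4 1 5 7 2].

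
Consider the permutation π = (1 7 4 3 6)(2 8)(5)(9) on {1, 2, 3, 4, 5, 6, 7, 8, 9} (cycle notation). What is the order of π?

10

The cycle type of π is (5, 2, 1, 1).
Since disjoint cycles commute, ord(π) = lcm(5, 2) = 10.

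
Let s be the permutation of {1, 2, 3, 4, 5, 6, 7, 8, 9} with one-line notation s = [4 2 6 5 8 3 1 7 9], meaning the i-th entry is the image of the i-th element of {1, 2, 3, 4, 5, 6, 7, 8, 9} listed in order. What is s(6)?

6 is element number 6 of the domain, and entry number 6 of the one-line form is 3, so s(6) = 3.

3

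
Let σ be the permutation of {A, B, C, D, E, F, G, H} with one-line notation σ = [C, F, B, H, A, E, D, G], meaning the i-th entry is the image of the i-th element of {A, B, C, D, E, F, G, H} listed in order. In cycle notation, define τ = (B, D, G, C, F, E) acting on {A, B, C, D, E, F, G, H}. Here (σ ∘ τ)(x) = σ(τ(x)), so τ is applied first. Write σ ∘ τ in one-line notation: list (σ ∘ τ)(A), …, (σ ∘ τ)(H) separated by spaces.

(σ ∘ τ)(x) = σ(τ(x)). Computing each image: σ(τ(A)) = σ(A) = C, σ(τ(B)) = σ(D) = H, σ(τ(C)) = σ(F) = E, σ(τ(D)) = σ(G) = D, σ(τ(E)) = σ(B) = F, σ(τ(F)) = σ(E) = A, σ(τ(G)) = σ(C) = B, σ(τ(H)) = σ(H) = G.
Hence σ ∘ τ = [C H E D F A B G].

C H E D F A B G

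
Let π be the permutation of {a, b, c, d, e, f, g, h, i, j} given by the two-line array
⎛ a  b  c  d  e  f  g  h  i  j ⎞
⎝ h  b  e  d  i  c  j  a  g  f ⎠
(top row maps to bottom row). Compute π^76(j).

Tracing j → f → … returns to j after 6 steps, so j lies in a 6-cycle (c, e, i, g, j, f).
On a 6-cycle, π^6 is the identity, so π^76 = π^4 there (76 ≡ 4 mod 6).
Stepping 4 places around the cycle: j → f → c → e → i.

i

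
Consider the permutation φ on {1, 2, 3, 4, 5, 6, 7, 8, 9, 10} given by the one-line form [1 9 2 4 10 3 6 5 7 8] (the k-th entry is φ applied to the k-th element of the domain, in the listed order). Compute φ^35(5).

Tracing 5 → 10 → … returns to 5 after 3 steps, so 5 lies in a 3-cycle (5 10 8).
On a 3-cycle, φ^3 is the identity, so φ^35 = φ^2 there (35 ≡ 2 mod 3).
Advancing 2 steps from 5: 5 → 10 → 8.

8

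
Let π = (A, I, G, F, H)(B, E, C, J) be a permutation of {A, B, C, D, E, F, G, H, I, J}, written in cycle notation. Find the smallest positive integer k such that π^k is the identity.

The disjoint cycles have lengths 5, 4, 1.
Since disjoint cycles commute, ord(π) = lcm(5, 4) = 20.

20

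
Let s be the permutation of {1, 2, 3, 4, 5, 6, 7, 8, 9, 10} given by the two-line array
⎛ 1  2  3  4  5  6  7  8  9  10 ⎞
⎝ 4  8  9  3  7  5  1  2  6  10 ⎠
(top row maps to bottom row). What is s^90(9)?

Tracing 9 → 6 → … returns to 9 after 7 steps, so 9 lies in a 7-cycle (1 4 3 9 6 5 7).
Powers repeat with period 7 on this cycle, and 90 mod 7 = 6, so s^90(9) = s^6(9).
Stepping 6 places around the cycle: 9 → 6 → 5 → 7 → 1 → 4 → 3.

3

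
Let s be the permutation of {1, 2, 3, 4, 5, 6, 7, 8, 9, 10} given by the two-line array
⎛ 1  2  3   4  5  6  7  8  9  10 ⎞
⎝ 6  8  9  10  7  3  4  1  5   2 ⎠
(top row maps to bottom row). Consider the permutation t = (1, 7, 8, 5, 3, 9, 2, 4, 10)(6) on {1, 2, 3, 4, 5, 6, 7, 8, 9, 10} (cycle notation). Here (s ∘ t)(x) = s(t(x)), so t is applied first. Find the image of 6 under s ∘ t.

t(6) = 6, then s(6) = 3; composing gives (s ∘ t)(6) = 3.

3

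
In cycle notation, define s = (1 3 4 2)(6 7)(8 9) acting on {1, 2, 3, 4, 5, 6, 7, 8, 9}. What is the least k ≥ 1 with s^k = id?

4

The disjoint cycles have lengths 4, 2, 2, 1.
The order is lcm(4, 2, 2) = 4.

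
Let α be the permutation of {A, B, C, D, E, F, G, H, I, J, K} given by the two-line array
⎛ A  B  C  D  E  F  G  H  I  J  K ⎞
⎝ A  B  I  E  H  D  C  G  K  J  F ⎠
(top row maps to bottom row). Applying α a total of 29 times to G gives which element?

Tracing G → C → … returns to G after 8 steps, so G lies in an 8-cycle (C, I, K, F, D, E, H, G).
Powers repeat with period 8 on this cycle, and 29 mod 8 = 5, so α^29(G) = α^5(G).
Stepping 5 places around the cycle: G → C → I → K → F → D.

D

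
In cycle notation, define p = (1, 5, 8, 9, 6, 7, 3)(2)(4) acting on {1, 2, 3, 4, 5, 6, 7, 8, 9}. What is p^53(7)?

7 lies in the 7-cycle (1, 5, 8, 9, 6, 7, 3).
Since the cycle has length 7, p^53 acts on it the same as p^4 (53 mod 7 = 4).
Advancing 4 steps from 7: 7 → 3 → 1 → 5 → 8.

8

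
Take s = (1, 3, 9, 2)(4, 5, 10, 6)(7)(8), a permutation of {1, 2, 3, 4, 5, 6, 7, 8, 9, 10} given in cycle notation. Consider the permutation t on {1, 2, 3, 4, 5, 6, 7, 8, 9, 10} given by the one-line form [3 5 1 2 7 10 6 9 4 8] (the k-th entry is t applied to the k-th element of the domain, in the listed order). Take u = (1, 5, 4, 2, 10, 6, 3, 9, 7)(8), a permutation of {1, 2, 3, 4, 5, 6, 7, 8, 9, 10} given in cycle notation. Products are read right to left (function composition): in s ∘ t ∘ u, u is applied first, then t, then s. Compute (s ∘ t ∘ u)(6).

Chase 6: u(6) = 3; t(3) = 1; s(1) = 3. Hence (s ∘ t ∘ u)(6) = 3.

3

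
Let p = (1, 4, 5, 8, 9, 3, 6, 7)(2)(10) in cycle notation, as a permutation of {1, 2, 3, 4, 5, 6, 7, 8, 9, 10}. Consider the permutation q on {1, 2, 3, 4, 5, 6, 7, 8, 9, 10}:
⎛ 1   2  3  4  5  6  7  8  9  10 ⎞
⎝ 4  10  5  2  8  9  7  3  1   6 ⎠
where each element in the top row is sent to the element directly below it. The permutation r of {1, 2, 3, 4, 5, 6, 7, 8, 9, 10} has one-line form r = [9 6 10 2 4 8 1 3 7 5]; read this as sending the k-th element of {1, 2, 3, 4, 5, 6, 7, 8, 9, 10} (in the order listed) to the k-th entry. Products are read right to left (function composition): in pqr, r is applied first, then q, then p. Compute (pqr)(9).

Apply the permutations in order: r(9) = 7, then q(7) = 7, then p(7) = 1. So (pqr)(9) = 1.

1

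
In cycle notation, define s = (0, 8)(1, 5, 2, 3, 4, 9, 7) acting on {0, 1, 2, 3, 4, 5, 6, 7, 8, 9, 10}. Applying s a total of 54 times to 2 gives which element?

2 lies in the 7-cycle (1, 5, 2, 3, 4, 9, 7).
Since the cycle has length 7, s^54 acts on it the same as s^5 (54 mod 7 = 5).
Advancing 5 steps from 2: 2 → 3 → 4 → 9 → 7 → 1.

1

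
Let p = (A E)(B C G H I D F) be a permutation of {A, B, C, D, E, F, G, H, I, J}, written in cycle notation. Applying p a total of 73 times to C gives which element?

I

C lies in the 7-cycle (B C G H I D F).
On a 7-cycle, p^7 is the identity, so p^73 = p^3 there (73 ≡ 3 mod 7).
Advancing 3 steps from C: C → G → H → I.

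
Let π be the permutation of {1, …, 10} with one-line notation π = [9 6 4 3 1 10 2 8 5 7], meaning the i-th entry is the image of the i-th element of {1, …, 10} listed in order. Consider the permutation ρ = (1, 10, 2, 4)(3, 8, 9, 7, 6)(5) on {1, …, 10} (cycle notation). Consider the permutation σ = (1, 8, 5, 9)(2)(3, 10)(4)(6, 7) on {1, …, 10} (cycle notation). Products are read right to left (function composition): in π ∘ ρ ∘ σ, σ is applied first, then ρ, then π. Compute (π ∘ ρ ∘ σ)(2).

3

Chase 2: σ(2) = 2; ρ(2) = 4; π(4) = 3. Hence (π ∘ ρ ∘ σ)(2) = 3.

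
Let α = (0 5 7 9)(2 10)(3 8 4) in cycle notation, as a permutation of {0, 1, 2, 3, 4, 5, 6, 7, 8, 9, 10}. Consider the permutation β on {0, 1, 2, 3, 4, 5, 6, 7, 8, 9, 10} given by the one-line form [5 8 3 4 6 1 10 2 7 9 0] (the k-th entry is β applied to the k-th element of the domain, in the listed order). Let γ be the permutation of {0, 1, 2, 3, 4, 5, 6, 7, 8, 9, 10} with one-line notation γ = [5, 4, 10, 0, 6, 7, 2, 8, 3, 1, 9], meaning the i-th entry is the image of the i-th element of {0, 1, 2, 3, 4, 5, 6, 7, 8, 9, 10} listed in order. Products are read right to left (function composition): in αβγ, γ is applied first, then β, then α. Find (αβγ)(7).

9

(αβγ)(7) = α(β(γ(7))). γ(7) = 8, then β(8) = 7, then α(7) = 9, so the result is 9.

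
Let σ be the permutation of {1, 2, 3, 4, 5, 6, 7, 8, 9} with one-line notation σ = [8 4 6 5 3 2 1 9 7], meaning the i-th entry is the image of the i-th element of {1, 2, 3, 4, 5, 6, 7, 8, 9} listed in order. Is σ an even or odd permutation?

In disjoint-cycle form the cycle lengths are 5, 4.
A cycle is odd iff its length is even; σ has 1 even-length cycle, so sgn(σ) = (−1)^1 and σ is odd.

odd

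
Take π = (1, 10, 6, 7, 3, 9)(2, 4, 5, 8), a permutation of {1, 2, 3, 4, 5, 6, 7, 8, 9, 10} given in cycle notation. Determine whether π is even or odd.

even

The cycle lengths are 6, 4.
A cycle of length ℓ contributes ℓ−1 transpositions, so π is a product of 5 + 3 = 8 transpositions — even.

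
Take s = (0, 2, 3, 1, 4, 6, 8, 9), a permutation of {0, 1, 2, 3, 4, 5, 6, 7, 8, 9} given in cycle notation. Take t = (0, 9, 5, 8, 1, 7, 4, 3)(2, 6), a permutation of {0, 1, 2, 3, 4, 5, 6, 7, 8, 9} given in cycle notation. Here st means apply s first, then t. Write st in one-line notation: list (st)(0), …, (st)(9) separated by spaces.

(st)(x) = t(s(x)). Computing each image: t(s(0)) = t(2) = 6, t(s(1)) = t(4) = 3, t(s(2)) = t(3) = 0, t(s(3)) = t(1) = 7, t(s(4)) = t(6) = 2, t(s(5)) = t(5) = 8, t(s(6)) = t(8) = 1, t(s(7)) = t(7) = 4, t(s(8)) = t(9) = 5, t(s(9)) = t(0) = 9.
Hence st = [6 3 0 7 2 8 1 4 5 9].

6 3 0 7 2 8 1 4 5 9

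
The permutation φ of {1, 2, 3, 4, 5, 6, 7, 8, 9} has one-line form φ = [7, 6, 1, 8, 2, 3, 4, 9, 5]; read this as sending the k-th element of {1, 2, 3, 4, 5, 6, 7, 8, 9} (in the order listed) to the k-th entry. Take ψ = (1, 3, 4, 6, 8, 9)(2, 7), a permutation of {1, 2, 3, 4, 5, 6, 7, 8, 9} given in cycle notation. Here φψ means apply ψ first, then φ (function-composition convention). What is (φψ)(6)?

First apply ψ: ψ(6) = 8, then φ(8) = 9. Thus (φψ)(6) = 9.

9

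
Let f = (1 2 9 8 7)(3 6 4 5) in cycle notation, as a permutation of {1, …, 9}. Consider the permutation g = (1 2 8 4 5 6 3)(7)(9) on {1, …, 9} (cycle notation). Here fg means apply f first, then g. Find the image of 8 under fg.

7

(fg)(8) = g(f(8)). f(8) = 7, then g(7) = 7. So (fg)(8) = 7.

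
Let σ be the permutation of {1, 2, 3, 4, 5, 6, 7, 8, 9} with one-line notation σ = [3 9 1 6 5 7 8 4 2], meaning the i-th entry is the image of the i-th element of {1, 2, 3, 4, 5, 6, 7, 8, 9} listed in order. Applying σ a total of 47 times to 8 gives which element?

7

Tracing 8 → 4 → … returns to 8 after 4 steps, so 8 lies in a 4-cycle (4, 6, 7, 8).
Since the cycle has length 4, σ^47 acts on it the same as σ^3 (47 mod 4 = 3).
Stepping 3 places around the cycle: 8 → 4 → 6 → 7.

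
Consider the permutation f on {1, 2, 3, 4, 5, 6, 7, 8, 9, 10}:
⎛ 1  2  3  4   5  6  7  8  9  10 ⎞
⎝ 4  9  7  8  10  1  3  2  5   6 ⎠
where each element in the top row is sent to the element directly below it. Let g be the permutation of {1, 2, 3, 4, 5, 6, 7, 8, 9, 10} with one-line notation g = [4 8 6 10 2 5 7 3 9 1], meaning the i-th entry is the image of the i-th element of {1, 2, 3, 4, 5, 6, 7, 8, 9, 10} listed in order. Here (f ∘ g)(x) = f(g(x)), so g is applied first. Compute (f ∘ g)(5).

First apply g: g(5) = 2, then f(2) = 9. Thus (f ∘ g)(5) = 9.

9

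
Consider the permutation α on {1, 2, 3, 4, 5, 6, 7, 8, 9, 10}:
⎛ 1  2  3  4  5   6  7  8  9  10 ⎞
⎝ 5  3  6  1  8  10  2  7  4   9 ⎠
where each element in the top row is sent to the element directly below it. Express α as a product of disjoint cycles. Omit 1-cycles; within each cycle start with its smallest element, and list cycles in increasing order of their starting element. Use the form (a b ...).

Iterating α from 1 gives 1 → 5 → 8 → 7 → 2 → 3 → 6 → 10 → 9 → 4 → 1; that is the 10-cycle (1 5 8 7 2 3 6 10 9 4).
Repeating from the next unused element and collecting all non-trivial cycles gives (1 5 8 7 2 3 6 10 9 4).

(1 5 8 7 2 3 6 10 9 4)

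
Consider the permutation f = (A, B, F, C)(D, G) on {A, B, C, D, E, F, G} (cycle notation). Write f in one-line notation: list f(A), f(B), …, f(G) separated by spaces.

Reading each image from the cycles: A↦B, B↦F, C↦A, D↦G, E↦E, F↦C, G↦D.
So the one-line form is B F A G E C D.

B F A G E C D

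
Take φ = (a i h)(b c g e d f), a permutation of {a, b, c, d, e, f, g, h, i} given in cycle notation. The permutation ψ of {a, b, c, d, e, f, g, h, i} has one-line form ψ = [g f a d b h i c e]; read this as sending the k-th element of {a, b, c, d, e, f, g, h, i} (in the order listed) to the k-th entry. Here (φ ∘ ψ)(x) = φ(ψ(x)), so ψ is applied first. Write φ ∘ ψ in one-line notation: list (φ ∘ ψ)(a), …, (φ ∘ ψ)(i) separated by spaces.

For each element, apply ψ then φ: a → g → e; b → f → b; c → a → i; d → d → f; e → b → c; f → h → a; g → i → h; h → c → g; i → e → d.
So φ ∘ ψ in one-line form is e b i f c a h g d.

e b i f c a h g d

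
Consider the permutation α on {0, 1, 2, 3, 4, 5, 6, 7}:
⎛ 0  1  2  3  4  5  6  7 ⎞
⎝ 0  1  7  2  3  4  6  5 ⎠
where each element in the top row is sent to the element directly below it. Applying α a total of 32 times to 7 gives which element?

Tracing 7 → 5 → … returns to 7 after 5 steps, so 7 lies in a 5-cycle (2 7 5 4 3).
Powers repeat with period 5 on this cycle, and 32 mod 5 = 2, so α^32(7) = α^2(7).
Stepping 2 places around the cycle: 7 → 5 → 4.

4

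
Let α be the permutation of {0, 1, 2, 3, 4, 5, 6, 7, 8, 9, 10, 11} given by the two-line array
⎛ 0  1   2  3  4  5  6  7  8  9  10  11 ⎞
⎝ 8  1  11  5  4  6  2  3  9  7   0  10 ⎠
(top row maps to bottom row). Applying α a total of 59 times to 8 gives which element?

0

Tracing 8 → 9 → … returns to 8 after 10 steps, so 8 lies in a 10-cycle (0, 8, 9, 7, 3, 5, 6, 2, 11, 10).
On a 10-cycle, α^10 is the identity, so α^59 = α^9 there (59 ≡ 9 mod 10).
Stepping 9 places around the cycle: 8 → 9 → 7 → 3 → 5 → 6 → 2 → 11 → 10 → 0.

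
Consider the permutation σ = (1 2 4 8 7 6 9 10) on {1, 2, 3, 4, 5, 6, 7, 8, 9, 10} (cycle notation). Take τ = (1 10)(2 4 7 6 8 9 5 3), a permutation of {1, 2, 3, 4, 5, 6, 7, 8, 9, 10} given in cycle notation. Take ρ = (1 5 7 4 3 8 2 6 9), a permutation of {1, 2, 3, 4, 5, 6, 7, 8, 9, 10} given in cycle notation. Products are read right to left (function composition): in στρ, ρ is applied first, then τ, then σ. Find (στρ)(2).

(στρ)(2) = σ(τ(ρ(2))). ρ(2) = 6, then τ(6) = 8, then σ(8) = 7, so the result is 7.

7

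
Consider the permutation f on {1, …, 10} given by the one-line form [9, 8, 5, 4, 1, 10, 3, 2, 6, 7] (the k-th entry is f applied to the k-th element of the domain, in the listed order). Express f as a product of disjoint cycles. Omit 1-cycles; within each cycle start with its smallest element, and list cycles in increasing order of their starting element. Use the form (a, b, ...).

Iterating f from 1 gives 1 → 9 → 6 → 10 → 7 → 3 → 5 → 1; that is the 7-cycle (1, 9, 6, 10, 7, 3, 5).
Repeating from the next unused element and collecting all non-trivial cycles gives (1, 9, 6, 10, 7, 3, 5)(2, 8).

(1, 9, 6, 10, 7, 3, 5)(2, 8)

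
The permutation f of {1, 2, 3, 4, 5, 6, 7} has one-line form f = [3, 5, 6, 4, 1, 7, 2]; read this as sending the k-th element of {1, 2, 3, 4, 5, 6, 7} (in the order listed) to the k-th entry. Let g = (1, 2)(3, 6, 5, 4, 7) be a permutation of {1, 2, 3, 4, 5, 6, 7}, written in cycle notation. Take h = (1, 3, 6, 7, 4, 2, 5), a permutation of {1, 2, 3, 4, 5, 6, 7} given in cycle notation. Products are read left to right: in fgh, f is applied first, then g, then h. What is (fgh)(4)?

Apply the permutations in order: f(4) = 4, then g(4) = 7, then h(7) = 4. So (fgh)(4) = 4.

4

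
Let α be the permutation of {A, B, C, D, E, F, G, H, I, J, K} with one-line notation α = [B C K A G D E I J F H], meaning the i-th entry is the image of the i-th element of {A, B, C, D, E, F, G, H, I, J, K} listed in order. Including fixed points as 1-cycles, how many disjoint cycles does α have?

The cycle decomposition is (A, B, C, K, H, I, J, F, D)(E, G), which has 2 cycles (counting 1-cycles).

2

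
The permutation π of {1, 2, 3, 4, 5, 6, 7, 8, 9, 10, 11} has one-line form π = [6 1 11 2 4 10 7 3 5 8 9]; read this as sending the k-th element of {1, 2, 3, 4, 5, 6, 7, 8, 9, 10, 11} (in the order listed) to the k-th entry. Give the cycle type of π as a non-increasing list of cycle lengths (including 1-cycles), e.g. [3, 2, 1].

The disjoint cycles are (1, 6, 10, 8, 3, 11, 9, 5, 4, 2)(7), with lengths 10, 1 in non-increasing order.

[10, 1]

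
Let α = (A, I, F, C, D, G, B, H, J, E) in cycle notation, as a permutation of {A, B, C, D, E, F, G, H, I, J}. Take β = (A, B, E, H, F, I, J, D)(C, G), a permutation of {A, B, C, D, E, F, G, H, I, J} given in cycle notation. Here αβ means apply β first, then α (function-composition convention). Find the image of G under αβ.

First apply β: β(G) = C, then α(C) = D. Thus (αβ)(G) = D.

D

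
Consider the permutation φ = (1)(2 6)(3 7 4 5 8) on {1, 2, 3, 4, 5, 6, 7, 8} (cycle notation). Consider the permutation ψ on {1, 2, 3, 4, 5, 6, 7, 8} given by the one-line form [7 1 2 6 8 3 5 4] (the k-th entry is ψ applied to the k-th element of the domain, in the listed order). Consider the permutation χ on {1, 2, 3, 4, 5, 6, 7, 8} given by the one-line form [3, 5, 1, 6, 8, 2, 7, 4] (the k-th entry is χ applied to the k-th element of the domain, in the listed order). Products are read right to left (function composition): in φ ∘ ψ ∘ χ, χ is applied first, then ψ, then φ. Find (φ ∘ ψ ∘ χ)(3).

(φ ∘ ψ ∘ χ)(3) = φ(ψ(χ(3))). χ(3) = 1, then ψ(1) = 7, then φ(7) = 4, so the result is 4.

4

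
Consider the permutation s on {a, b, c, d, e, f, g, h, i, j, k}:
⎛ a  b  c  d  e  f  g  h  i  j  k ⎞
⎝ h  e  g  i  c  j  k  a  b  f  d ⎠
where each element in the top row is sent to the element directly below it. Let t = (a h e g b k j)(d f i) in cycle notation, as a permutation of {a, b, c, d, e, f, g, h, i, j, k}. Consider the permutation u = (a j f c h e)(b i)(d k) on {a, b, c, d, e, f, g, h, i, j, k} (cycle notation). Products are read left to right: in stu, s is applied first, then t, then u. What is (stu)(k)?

c

(stu)(k) = u(t(s(k))). s(k) = d, then t(d) = f, then u(f) = c, so the result is c.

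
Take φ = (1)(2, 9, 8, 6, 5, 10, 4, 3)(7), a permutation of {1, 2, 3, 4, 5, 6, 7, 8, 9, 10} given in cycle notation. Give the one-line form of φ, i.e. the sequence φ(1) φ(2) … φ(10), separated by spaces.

Each element maps to the next entry in its cycle (wrapping to the front): 1→1, 2→9, 3→2, 4→3, 5→10, 6→5, 7→7, 8→6, 9→8, 10→4.
So the one-line form is 1 9 2 3 10 5 7 6 8 4.

1 9 2 3 10 5 7 6 8 4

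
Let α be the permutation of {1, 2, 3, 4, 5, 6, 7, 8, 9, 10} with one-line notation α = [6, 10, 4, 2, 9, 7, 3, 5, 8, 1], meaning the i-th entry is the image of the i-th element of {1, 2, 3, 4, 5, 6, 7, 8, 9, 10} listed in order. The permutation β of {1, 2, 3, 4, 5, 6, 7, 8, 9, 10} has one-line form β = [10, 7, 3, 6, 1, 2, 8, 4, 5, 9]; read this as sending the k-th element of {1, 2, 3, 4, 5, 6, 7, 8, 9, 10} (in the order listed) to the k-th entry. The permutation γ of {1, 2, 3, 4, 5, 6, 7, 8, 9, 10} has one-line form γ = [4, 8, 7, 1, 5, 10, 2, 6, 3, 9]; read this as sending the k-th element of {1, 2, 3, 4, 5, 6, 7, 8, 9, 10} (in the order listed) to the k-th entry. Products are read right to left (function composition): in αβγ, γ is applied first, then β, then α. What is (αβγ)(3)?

(αβγ)(3) = α(β(γ(3))). γ(3) = 7, then β(7) = 8, then α(8) = 5, so the result is 5.

5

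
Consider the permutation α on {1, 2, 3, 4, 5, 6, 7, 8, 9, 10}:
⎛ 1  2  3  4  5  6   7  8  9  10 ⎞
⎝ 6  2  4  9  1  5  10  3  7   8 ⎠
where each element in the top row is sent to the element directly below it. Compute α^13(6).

Tracing 6 → 5 → … returns to 6 after 3 steps, so 6 lies in a 3-cycle (1, 6, 5).
Powers repeat with period 3 on this cycle, and 13 mod 3 = 1, so α^13(6) = α^1(6).
Advancing 1 step from 6: 6 → 5.

5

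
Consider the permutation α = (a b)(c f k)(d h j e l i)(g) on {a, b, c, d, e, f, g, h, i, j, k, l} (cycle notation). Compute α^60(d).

d

d lies in the 6-cycle (d h j e l i).
Powers repeat with period 6 on this cycle, and 60 mod 6 = 0, so α^60(d) = α^0(d).
So α^60(d) = d.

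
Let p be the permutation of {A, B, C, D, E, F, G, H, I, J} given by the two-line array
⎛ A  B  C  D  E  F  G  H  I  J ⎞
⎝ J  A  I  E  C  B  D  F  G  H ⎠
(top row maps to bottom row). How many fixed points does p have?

0

No element satisfies p(x) = x, so there are 0 fixed points.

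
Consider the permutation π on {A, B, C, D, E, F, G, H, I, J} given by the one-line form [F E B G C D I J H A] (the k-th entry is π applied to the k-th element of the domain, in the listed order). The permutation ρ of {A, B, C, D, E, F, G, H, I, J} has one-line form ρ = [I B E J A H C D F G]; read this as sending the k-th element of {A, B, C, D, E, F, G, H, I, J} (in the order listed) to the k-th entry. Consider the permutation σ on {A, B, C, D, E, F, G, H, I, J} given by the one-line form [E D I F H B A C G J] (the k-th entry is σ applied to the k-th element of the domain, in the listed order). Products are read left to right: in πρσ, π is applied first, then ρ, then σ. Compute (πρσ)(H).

Chase H: π(H) = J; ρ(J) = G; σ(G) = A. Hence (πρσ)(H) = A.

A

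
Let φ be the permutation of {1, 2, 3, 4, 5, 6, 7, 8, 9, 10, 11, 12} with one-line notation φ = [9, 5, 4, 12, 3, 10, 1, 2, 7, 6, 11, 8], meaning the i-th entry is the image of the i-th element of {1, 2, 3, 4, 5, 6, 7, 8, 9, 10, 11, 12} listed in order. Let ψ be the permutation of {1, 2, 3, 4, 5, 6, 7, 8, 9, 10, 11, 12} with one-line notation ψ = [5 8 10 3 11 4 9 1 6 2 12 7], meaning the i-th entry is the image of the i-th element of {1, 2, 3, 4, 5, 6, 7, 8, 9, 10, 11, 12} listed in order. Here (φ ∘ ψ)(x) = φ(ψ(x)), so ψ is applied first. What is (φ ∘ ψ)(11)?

First apply ψ: ψ(11) = 12, then φ(12) = 8. Thus (φ ∘ ψ)(11) = 8.

8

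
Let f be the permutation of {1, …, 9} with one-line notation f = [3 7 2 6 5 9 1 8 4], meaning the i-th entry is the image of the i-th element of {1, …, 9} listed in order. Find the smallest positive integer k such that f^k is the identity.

Decomposing into disjoint cycles gives cycle lengths 4, 3, 1, 1.
Since disjoint cycles commute, ord(f) = lcm(4, 3) = 12.

12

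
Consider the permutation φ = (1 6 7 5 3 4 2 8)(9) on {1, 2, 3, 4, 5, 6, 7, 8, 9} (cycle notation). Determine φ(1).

6

In the cycle (1 6 7 5 3 4 2 8), 1 is followed by 6, so φ(1) = 6.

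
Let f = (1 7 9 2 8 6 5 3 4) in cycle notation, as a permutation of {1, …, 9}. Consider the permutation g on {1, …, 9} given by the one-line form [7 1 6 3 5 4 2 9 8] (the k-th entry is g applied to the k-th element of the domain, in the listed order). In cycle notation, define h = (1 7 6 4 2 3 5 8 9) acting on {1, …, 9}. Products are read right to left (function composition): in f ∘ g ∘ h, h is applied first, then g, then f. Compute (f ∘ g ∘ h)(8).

Chase 8: h(8) = 9; g(9) = 8; f(8) = 6. Hence (f ∘ g ∘ h)(8) = 6.

6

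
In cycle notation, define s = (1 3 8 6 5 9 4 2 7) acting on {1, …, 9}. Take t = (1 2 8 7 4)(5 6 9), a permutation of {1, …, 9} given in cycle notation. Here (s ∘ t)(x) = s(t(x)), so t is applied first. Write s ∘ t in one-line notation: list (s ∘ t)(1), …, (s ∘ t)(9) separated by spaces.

7 6 8 3 5 4 2 1 9

Chase each element through t then s: 1 → 2 → 7; 2 → 8 → 6; 3 → 3 → 8; 4 → 1 → 3; 5 → 6 → 5; 6 → 9 → 4; 7 → 4 → 2; 8 → 7 → 1; 9 → 5 → 9.
Collecting the images, s ∘ t = [7 6 8 3 5 4 2 1 9].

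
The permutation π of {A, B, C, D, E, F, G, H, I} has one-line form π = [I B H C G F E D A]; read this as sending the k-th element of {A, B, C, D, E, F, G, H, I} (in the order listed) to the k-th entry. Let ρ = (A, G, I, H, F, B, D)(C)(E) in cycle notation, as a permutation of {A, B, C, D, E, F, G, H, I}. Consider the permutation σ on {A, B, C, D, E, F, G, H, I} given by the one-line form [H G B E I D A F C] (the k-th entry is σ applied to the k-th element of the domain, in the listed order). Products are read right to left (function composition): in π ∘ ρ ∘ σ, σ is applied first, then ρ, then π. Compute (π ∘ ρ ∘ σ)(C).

C

Apply the permutations in order: σ(C) = B, then ρ(B) = D, then π(D) = C. So (π ∘ ρ ∘ σ)(C) = C.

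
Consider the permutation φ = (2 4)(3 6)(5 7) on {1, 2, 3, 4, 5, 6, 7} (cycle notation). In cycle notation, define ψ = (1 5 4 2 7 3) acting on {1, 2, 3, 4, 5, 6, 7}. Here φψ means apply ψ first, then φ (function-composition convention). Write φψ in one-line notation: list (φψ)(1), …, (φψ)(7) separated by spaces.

(φψ)(x) = φ(ψ(x)). Computing each image: φ(ψ(1)) = φ(5) = 7, φ(ψ(2)) = φ(7) = 5, φ(ψ(3)) = φ(1) = 1, φ(ψ(4)) = φ(2) = 4, φ(ψ(5)) = φ(4) = 2, φ(ψ(6)) = φ(6) = 3, φ(ψ(7)) = φ(3) = 6.
Hence φψ = [7 5 1 4 2 3 6].

7 5 1 4 2 3 6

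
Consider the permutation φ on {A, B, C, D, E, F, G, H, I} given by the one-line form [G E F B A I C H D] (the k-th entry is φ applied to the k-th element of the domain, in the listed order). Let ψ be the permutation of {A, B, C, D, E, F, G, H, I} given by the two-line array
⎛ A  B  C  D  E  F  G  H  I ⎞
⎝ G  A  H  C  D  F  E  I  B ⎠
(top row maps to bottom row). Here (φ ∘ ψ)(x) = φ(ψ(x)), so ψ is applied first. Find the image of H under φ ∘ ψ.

ψ(H) = I, then φ(I) = D; composing gives (φ ∘ ψ)(H) = D.

D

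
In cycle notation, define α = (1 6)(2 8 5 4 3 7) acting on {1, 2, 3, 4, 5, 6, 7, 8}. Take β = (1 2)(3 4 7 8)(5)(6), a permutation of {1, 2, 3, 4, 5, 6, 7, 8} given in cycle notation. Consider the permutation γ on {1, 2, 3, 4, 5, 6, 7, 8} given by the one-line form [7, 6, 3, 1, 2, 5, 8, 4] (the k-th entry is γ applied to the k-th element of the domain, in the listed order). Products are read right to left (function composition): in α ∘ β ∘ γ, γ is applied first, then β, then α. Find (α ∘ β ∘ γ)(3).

(α ∘ β ∘ γ)(3) = α(β(γ(3))). γ(3) = 3, then β(3) = 4, then α(4) = 3, so the result is 3.

3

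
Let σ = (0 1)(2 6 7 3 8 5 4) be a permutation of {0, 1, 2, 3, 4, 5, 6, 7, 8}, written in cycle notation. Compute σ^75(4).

8

4 lies in the 7-cycle (2 6 7 3 8 5 4).
Since the cycle has length 7, σ^75 acts on it the same as σ^5 (75 mod 7 = 5).
Stepping 5 places around the cycle: 4 → 2 → 6 → 7 → 3 → 8.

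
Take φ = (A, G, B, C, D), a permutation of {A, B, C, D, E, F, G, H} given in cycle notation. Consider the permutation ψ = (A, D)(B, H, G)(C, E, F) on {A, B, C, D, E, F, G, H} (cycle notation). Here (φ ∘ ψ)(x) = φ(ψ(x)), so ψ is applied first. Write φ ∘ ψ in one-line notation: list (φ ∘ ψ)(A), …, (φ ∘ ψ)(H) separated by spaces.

(φ ∘ ψ)(x) = φ(ψ(x)). Computing each image: φ(ψ(A)) = φ(D) = A, φ(ψ(B)) = φ(H) = H, φ(ψ(C)) = φ(E) = E, φ(ψ(D)) = φ(A) = G, φ(ψ(E)) = φ(F) = F, φ(ψ(F)) = φ(C) = D, φ(ψ(G)) = φ(B) = C, φ(ψ(H)) = φ(G) = B.
Hence φ ∘ ψ = [A H E G F D C B].

A H E G F D C B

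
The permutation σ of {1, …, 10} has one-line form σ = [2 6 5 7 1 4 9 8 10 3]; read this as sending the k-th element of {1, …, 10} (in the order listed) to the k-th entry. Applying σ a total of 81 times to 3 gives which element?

3

Tracing 3 → 5 → … returns to 3 after 9 steps, so 3 lies in a 9-cycle (1 2 6 4 7 9 10 3 5).
Since the cycle has length 9, σ^81 acts on it the same as σ^0 (81 mod 9 = 0).
So σ^81(3) = 3.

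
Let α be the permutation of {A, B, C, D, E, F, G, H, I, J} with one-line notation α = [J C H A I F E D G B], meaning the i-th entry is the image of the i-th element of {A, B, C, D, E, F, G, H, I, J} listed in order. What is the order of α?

6

Decomposing into disjoint cycles gives cycle lengths 6, 3, 1.
The order is lcm(6, 3) = 6.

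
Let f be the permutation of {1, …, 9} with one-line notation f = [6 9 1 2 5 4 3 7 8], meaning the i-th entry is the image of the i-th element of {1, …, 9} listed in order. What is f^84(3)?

Tracing 3 → 1 → … returns to 3 after 8 steps, so 3 lies in an 8-cycle (1 6 4 2 9 8 7 3).
Powers repeat with period 8 on this cycle, and 84 mod 8 = 4, so f^84(3) = f^4(3).
Stepping 4 places around the cycle: 3 → 1 → 6 → 4 → 2.

2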